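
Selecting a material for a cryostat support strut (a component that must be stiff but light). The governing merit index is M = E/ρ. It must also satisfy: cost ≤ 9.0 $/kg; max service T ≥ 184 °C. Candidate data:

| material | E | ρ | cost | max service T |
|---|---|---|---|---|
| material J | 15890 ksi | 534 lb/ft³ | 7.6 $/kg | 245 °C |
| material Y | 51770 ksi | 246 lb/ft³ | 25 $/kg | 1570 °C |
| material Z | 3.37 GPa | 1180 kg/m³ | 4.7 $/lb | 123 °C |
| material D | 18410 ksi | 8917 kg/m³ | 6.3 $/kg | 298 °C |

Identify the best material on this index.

Screen on constraints: cost ≤ 9.0 $/kg; max service T ≥ 184 °C. Survivors: material J, material D.
In SI units:
  material J: E = 109.6 GPa, ρ = 8554 kg/m³
  material D: E = 126.9 GPa, ρ = 8917 kg/m³
  material D: M = 14.2 MN·m/kg
  material J: M = 12.8 MN·m/kg
Material D ranks first.

material D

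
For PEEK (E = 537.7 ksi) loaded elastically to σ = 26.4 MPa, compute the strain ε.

E = 537.7 ksi = 3.707 GPa = 3707 MPa.
ε = σ/E = 26.4 / 3707 = 7.12×10⁻³.

7.12×10⁻³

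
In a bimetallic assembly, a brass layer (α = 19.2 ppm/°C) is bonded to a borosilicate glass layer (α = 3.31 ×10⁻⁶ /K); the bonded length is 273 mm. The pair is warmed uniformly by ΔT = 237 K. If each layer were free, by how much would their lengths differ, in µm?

Δα = |19.2 − 3.31|×10⁻⁶/K = 15.9×10⁻⁶/K.
ΔL_mismatch = Δα·L·ΔT = 15.9×10⁻⁶ × 273.0 mm × 237.0 K = 1030 µm.

1030 µm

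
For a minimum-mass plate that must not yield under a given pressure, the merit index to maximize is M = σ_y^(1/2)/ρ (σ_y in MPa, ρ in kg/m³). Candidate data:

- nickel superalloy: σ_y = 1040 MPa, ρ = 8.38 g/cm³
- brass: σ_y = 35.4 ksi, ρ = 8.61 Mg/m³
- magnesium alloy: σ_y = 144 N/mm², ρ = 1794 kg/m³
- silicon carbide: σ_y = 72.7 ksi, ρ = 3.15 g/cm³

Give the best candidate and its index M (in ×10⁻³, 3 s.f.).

silicon carbide, M = 7.11×10⁻³

Normalizing units and computing the index:
  nickel superalloy: σ_y = 1040 MPa, ρ = 8380 kg/m³
  brass: σ_y = 244.1 MPa, ρ = 8610 kg/m³
  magnesium alloy: σ_y = 144.0 MPa, ρ = 1794 kg/m³
  silicon carbide: σ_y = 501.2 MPa, ρ = 3150 kg/m³
  silicon carbide: M = 7.11×10⁻³
  magnesium alloy: M = 6.69×10⁻³
  nickel superalloy: M = 3.85×10⁻³
  brass: M = 1.81×10⁻³
Silicon carbide has the largest M.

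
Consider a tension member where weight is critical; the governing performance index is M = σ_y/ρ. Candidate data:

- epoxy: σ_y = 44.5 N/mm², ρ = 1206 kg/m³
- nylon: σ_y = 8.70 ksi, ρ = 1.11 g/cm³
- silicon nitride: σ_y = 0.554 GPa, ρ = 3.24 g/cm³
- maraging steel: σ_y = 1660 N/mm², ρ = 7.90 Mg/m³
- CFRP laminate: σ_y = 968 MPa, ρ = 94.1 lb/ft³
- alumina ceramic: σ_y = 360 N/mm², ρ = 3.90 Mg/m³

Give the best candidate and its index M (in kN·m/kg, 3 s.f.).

CFRP laminate, M = 642 kN·m/kg

Normalizing units and computing the index:
  epoxy: σ_y = 44.50 MPa, ρ = 1206 kg/m³
  nylon: σ_y = 59.98 MPa, ρ = 1110 kg/m³
  silicon nitride: σ_y = 554.0 MPa, ρ = 3240 kg/m³
  maraging steel: σ_y = 1660 MPa, ρ = 7900 kg/m³
  CFRP laminate: σ_y = 968.0 MPa, ρ = 1507 kg/m³
  alumina ceramic: σ_y = 360.0 MPa, ρ = 3900 kg/m³
  CFRP laminate: M = 642 kN·m/kg
  maraging steel: M = 210 kN·m/kg
  silicon nitride: M = 171 kN·m/kg
  alumina ceramic: M = 92.3 kN·m/kg
  nylon: M = 54.0 kN·m/kg
  epoxy: M = 36.9 kN·m/kg
CFRP laminate ranks first.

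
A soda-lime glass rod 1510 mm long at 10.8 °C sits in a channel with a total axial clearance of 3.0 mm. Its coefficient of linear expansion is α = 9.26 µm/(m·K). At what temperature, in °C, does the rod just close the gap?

α·L₀·ΔT = 3.0 mm ⇒ ΔT = 3.0 / (9.26×10⁻⁶ × 1510.0) = 214.6 K.
T = 10.8 + 214.6 = 225.4 °C.

225 °C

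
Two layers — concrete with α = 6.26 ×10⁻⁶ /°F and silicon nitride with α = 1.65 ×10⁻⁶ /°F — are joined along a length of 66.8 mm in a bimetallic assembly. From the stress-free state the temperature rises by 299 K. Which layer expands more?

concrete

concrete: α = 6.26×10⁻⁶/°F × 9/5 = 11.3×10⁻⁶/K.
silicon nitride: α = 1.65×10⁻⁶/°F × 9/5 = 2.97×10⁻⁶/K.
α(concrete) = 11.3×10⁻⁶/K vs α(silicon nitride) = 2.97×10⁻⁶/K.
Higher α expands more for the same ΔT: concrete.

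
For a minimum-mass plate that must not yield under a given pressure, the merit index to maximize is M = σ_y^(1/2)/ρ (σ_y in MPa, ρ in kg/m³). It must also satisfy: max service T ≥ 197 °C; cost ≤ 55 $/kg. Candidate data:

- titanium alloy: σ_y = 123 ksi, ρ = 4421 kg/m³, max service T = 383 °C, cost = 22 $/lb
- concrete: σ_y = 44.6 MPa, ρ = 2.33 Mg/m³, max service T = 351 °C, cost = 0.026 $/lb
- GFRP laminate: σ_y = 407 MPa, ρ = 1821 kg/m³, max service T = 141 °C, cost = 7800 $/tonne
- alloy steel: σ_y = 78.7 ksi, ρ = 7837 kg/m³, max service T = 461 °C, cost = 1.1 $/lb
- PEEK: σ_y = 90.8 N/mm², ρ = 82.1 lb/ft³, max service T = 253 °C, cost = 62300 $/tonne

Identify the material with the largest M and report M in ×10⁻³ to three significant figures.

titanium alloy, M = 6.59×10⁻³

Screen on constraints: max service T ≥ 197 °C; cost ≤ 55 $/kg. Survivors: titanium alloy, concrete, alloy steel.
Convert each candidate to consistent units, then evaluate M:
  titanium alloy: σ_y = 848.1 MPa, ρ = 4421 kg/m³
  concrete: σ_y = 44.60 MPa, ρ = 2330 kg/m³
  alloy steel: σ_y = 542.6 MPa, ρ = 7837 kg/m³
  titanium alloy: M = 6.59×10⁻³
  alloy steel: M = 2.97×10⁻³
  concrete: M = 2.87×10⁻³
Highest index: titanium alloy.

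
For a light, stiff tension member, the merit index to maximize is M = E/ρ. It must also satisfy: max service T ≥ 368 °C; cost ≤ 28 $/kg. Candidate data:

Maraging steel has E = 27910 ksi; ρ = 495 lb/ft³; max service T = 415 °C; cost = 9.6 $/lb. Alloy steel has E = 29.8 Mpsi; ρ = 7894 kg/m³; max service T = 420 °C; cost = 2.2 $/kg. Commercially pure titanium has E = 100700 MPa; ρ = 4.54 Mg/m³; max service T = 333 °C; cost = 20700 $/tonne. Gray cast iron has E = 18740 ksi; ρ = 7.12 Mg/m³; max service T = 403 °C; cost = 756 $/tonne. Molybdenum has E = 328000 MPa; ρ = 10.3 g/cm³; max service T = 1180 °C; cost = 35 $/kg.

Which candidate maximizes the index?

Screen on constraints: max service T ≥ 368 °C; cost ≤ 28 $/kg. Survivors: maraging steel, alloy steel, gray cast iron.
Putting every candidate on a common basis:
  maraging steel: E = 192.4 GPa, ρ = 7929 kg/m³
  alloy steel: E = 205.5 GPa, ρ = 7894 kg/m³
  gray cast iron: E = 129.2 GPa, ρ = 7120 kg/m³
  alloy steel: M = 26.0 MN·m/kg
  maraging steel: M = 24.3 MN·m/kg
  gray cast iron: M = 18.1 MN·m/kg
Alloy steel has the largest M.

alloy steel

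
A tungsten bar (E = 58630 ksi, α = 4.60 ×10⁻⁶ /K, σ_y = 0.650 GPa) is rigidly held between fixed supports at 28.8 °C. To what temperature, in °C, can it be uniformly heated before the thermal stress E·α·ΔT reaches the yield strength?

378 °C

E = 58630 ksi = 404.2 GPa.
σ_y = 0.650 GPa = 650.0 MPa.
E·α·ΔT = 650.0 MPa ⇒ ΔT = 650.0 / (404.2×10³ × 4.60×10⁻⁶) = 349.6 K.
T = 28.8 + 349.6 = 378.4 °C.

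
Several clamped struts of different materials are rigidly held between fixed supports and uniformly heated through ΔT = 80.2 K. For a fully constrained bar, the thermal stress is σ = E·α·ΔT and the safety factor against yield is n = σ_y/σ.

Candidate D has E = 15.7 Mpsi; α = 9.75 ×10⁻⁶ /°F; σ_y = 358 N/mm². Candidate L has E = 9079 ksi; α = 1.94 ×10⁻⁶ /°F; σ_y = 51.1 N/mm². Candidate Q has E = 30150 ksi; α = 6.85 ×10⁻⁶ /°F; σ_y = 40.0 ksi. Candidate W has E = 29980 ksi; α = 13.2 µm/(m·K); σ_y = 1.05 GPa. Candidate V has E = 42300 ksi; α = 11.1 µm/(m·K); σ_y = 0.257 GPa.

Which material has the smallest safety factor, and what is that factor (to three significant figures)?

Per material, after unit conversion:
  candidate D: E = 108.2, α = 17.6, σ_y = 358.0 → σ = 152 MPa, n = 2.35
  candidate L: E = 62.60, α = 3.49, σ_y = 51.10 → σ = 17.5 MPa, n = 2.91
  candidate Q: E = 207.9, α = 12.3, σ_y = 275.8 → σ = 206 MPa, n = 1.34
  candidate W: E = 206.7, α = 13.2, σ_y = 1050 → σ = 219 MPa, n = 4.80
  candidate V: E = 291.6, α = 11.1, σ_y = 257.0 → σ = 260 MPa, n = 0.990
Smallest n: candidate V with n = 0.990.

candidate V, n = 0.990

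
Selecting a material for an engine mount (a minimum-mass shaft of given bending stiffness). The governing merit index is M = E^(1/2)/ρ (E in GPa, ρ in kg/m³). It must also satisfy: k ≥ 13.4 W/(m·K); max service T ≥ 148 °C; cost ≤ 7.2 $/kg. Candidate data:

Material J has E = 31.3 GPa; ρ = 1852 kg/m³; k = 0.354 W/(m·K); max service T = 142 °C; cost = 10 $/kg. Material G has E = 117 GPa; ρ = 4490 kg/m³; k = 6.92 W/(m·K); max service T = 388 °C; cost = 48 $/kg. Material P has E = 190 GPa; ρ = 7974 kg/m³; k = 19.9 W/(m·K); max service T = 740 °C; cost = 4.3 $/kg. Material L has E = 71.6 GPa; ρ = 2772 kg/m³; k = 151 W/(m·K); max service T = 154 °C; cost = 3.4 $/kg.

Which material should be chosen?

Screen on constraints: k ≥ 13.4 W/(m·K); max service T ≥ 148 °C; cost ≤ 7.2 $/kg. Survivors: material P, material L.
Per-candidate index values:
  material L: M = 3.05×10⁻³
  material P: M = 1.73×10⁻³
The maximum is for material L.

material L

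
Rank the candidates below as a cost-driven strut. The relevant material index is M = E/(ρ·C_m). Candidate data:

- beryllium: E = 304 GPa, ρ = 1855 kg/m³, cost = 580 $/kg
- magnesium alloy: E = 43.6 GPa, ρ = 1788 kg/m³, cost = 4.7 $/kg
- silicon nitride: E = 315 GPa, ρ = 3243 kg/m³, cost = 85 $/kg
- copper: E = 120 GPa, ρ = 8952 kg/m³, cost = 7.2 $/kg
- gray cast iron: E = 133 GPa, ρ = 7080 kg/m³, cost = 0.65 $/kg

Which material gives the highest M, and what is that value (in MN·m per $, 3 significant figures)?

gray cast iron, M = 28.9 MN·m per $

Evaluate M for each candidate:
  gray cast iron: M = 28.9 MN·m per $
  magnesium alloy: M = 5.19 MN·m per $
  copper: M = 1.86 MN·m per $
  silicon nitride: M = 1.14 MN·m per $
  beryllium: M = 0.283 MN·m per $
Highest index: gray cast iron.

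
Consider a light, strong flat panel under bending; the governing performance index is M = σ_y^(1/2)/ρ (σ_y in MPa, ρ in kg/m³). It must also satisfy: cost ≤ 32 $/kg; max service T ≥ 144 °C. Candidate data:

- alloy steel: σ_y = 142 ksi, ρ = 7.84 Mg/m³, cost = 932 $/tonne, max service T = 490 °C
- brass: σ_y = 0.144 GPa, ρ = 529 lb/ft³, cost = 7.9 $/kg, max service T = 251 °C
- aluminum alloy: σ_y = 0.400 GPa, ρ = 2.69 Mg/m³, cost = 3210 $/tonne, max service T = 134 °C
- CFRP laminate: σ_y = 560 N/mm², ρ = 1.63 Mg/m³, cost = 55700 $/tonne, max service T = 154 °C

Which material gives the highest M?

Screen on constraints: cost ≤ 32 $/kg; max service T ≥ 144 °C. Survivors: alloy steel, brass.
Putting every candidate on a common basis:
  alloy steel: σ_y = 979.1 MPa, ρ = 7840 kg/m³
  brass: σ_y = 144.0 MPa, ρ = 8474 kg/m³
  alloy steel: M = 3.99×10⁻³
  brass: M = 1.42×10⁻³
Alloy steel has the largest M.

alloy steel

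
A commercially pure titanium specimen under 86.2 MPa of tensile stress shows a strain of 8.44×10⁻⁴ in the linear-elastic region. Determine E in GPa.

102 GPa

E = σ/ε = 86.2 MPa / 8.44×10⁻⁴ = 102100 MPa = 102 GPa.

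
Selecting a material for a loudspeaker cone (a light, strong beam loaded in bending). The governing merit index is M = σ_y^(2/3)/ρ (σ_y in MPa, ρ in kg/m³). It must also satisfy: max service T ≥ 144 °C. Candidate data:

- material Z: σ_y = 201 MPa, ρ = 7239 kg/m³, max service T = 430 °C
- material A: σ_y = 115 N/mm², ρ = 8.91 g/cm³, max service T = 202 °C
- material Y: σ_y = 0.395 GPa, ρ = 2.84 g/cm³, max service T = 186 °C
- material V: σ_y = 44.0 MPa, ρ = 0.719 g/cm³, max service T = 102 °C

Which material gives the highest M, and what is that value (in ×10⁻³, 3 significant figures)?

material Y, M = 19.0×10⁻³

Screen on constraints: max service T ≥ 144 °C. Survivors: material Z, material A, material Y.
After converting to SI:
  material Z: σ_y = 201.0 MPa, ρ = 7239 kg/m³
  material A: σ_y = 115.0 MPa, ρ = 8910 kg/m³
  material Y: σ_y = 395.0 MPa, ρ = 2840 kg/m³
  material Y: M = 19.0×10⁻³
  material Z: M = 4.74×10⁻³
  material A: M = 2.65×10⁻³
Highest index: material Y.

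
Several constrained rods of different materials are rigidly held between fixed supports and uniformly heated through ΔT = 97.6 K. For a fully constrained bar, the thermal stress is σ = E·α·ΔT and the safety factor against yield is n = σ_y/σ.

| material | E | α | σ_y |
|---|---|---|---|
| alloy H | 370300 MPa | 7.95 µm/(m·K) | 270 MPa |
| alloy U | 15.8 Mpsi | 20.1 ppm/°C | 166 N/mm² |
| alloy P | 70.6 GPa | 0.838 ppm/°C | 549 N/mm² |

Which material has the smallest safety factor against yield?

Converting E to GPa, α to ×10⁻⁶/K, σ_y to MPa, then σ and n for each:
  alloy H: E = 370.3, α = 7.95, σ_y = 270.0 → σ = 287 MPa, n = 0.940
  alloy U: E = 108.9, α = 20.1, σ_y = 166.0 → σ = 214 MPa, n = 0.777
  alloy P: E = 70.60, α = 0.838, σ_y = 549.0 → σ = 5.77 MPa, n = 95.1
The minimum is alloy U at n = 0.777.

alloy U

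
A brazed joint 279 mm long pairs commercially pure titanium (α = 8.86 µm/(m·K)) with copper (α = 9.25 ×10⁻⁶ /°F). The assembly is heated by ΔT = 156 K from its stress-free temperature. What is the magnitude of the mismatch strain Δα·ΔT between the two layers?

1.22×10⁻³

copper: α = 9.25×10⁻⁶/°F × 9/5 = 16.6×10⁻⁶/K.
Δα = |8.86 − 16.6|×10⁻⁶/K = 7.79×10⁻⁶/K.
Mismatch strain = Δα·ΔT = 7.79×10⁻⁶ × 156.0 = 1.22×10⁻³.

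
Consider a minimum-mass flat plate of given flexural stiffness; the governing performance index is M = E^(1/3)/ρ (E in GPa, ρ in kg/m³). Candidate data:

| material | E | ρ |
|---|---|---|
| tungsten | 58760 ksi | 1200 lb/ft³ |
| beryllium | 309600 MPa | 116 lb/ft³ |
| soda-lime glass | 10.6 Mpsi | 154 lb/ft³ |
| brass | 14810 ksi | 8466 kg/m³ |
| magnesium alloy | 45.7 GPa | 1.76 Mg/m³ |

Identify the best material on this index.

beryllium

In SI units:
  tungsten: E = 405.1 GPa, ρ = 19220 kg/m³
  beryllium: E = 309.6 GPa, ρ = 1858 kg/m³
  soda-lime glass: E = 73.08 GPa, ρ = 2467 kg/m³
  brass: E = 102.1 GPa, ρ = 8466 kg/m³
  magnesium alloy: E = 45.70 GPa, ρ = 1760 kg/m³
  beryllium: M = 3.64×10⁻³
  magnesium alloy: M = 2.03×10⁻³
  soda-lime glass: M = 1.69×10⁻³
  brass: M = 0.552×10⁻³
  tungsten: M = 0.385×10⁻³
Highest index: beryllium.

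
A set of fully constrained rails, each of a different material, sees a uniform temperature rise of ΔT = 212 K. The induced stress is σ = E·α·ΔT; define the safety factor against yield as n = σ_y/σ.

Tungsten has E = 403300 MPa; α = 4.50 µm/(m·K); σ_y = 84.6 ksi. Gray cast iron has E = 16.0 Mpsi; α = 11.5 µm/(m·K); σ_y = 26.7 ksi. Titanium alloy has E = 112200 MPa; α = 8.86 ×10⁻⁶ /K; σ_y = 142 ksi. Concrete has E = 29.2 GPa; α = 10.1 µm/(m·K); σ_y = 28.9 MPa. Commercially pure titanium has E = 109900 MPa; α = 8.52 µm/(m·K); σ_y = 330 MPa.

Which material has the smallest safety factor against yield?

concrete

Per material, after unit conversion:
  tungsten: E = 403.3, α = 4.50, σ_y = 583.3 → σ = 385 MPa, n = 1.52
  gray cast iron: E = 110.3, α = 11.5, σ_y = 184.1 → σ = 269 MPa, n = 0.684
  titanium alloy: E = 112.2, α = 8.86, σ_y = 979.1 → σ = 211 MPa, n = 4.65
  concrete: E = 29.20, α = 10.1, σ_y = 28.90 → σ = 62.5 MPa, n = 0.462
  commercially pure titanium: E = 109.9, α = 8.52, σ_y = 330.0 → σ = 199 MPa, n = 1.66
Concrete has the lowest safety factor, n = 0.462.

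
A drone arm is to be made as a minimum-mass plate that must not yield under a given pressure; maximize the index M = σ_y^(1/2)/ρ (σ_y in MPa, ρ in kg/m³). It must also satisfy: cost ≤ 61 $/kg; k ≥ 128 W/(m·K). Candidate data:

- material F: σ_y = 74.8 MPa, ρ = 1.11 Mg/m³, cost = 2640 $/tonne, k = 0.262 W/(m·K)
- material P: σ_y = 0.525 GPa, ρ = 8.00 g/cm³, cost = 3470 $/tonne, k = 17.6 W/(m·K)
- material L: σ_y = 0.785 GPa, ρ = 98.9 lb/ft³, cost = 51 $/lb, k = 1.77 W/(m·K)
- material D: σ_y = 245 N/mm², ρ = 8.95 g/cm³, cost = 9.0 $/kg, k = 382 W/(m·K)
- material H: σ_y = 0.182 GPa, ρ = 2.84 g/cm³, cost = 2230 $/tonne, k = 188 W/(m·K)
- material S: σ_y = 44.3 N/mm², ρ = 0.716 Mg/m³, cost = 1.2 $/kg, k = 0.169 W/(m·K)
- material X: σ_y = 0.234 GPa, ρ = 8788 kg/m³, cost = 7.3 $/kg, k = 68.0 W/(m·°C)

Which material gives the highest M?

material H

Screen on constraints: cost ≤ 61 $/kg; k ≥ 128 W/(m·K). Survivors: material D, material H.
Normalizing units and computing the index:
  material D: σ_y = 245.0 MPa, ρ = 8950 kg/m³
  material H: σ_y = 182.0 MPa, ρ = 2840 kg/m³
  material H: M = 4.75×10⁻³
  material D: M = 1.75×10⁻³
Material H ranks first.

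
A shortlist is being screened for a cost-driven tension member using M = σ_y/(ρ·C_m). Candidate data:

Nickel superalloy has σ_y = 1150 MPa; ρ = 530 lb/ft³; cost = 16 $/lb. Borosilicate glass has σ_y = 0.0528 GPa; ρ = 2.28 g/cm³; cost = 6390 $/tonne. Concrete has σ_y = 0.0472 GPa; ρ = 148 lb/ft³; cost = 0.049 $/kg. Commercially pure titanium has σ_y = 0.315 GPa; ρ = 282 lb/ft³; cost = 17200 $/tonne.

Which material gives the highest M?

concrete

Normalizing units and computing the index:
  nickel superalloy: σ_y = 1150 MPa, ρ = 8490 kg/m³, cost = 35.27 $/kg
  borosilicate glass: σ_y = 52.80 MPa, ρ = 2280 kg/m³, cost = 6.390 $/kg
  concrete: σ_y = 47.20 MPa, ρ = 2371 kg/m³, cost = 0.04900 $/kg
  commercially pure titanium: σ_y = 315.0 MPa, ρ = 4517 kg/m³, cost = 17.20 $/kg
  concrete: M = 406 kN·m per $
  commercially pure titanium: M = 4.05 kN·m per $
  nickel superalloy: M = 3.84 kN·m per $
  borosilicate glass: M = 3.62 kN·m per $
The maximum is for concrete.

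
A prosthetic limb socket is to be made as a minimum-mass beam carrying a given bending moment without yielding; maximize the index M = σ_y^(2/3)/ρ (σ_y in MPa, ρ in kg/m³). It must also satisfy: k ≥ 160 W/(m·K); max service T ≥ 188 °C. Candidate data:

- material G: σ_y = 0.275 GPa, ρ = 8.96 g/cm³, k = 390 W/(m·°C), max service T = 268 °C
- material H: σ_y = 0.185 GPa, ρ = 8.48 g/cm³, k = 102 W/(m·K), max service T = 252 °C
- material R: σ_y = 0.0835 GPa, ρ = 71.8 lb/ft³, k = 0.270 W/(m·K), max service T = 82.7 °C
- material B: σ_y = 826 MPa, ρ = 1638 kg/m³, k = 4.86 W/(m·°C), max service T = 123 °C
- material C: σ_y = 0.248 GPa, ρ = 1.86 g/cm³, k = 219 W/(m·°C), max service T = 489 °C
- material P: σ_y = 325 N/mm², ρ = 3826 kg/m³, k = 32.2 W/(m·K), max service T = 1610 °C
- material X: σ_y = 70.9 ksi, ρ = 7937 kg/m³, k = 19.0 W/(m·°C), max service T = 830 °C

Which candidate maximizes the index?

Screen on constraints: k ≥ 160 W/(m·K); max service T ≥ 188 °C. Survivors: material G, material C.
Convert each candidate to consistent units, then evaluate M:
  material G: σ_y = 275.0 MPa, ρ = 8960 kg/m³
  material C: σ_y = 248.0 MPa, ρ = 1860 kg/m³
  material C: M = 21.2×10⁻³
  material G: M = 4.72×10⁻³
Material C ranks first.

material C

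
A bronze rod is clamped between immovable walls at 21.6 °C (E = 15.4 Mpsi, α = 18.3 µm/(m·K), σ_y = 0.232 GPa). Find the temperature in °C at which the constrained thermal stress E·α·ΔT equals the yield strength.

141 °C

E = 15.4 Mpsi = 106.2 GPa.
σ_y = 0.232 GPa = 232.0 MPa.
E·α·ΔT = 232.0 MPa ⇒ ΔT = 232.0 / (106.2×10³ × 18.3×10⁻⁶) = 119.4 K.
T = 21.6 + 119.4 = 141.0 °C.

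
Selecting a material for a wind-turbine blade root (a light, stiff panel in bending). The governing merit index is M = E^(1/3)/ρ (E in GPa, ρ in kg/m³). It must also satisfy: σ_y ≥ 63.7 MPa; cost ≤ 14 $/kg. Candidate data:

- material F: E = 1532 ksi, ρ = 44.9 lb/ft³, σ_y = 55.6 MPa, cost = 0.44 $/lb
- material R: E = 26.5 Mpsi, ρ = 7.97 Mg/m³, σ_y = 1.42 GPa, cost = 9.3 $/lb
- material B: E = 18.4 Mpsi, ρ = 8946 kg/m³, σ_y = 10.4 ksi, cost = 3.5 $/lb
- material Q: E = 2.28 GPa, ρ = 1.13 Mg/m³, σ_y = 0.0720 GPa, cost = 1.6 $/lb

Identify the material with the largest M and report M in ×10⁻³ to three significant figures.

Screen on constraints: σ_y ≥ 63.7 MPa; cost ≤ 14 $/kg. Survivors: material B, material Q.
Putting every candidate on a common basis:
  material B: E = 126.9 GPa, ρ = 8946 kg/m³
  material Q: E = 2.280 GPa, ρ = 1130 kg/m³
  material Q: M = 1.16×10⁻³
  material B: M = 0.562×10⁻³
The maximum is for material Q.

material Q, M = 1.16×10⁻³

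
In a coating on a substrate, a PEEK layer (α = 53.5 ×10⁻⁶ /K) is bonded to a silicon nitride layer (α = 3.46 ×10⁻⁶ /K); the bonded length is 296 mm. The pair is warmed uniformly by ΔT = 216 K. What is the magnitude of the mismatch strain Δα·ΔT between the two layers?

0.0108

Δα = |53.5 − 3.46|×10⁻⁶/K = 50.0×10⁻⁶/K.
Mismatch strain = Δα·ΔT = 50.0×10⁻⁶ × 216.0 = 0.0108.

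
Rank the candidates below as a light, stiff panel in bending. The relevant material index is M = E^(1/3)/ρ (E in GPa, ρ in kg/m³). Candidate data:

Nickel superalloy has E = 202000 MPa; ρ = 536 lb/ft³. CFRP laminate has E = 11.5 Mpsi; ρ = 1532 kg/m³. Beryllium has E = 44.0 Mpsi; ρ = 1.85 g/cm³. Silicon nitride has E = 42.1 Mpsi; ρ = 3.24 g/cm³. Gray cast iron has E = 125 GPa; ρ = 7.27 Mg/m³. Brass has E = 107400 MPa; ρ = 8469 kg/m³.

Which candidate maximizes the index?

beryllium

Convert each candidate to consistent units, then evaluate M:
  nickel superalloy: E = 202.0 GPa, ρ = 8586 kg/m³
  CFRP laminate: E = 79.29 GPa, ρ = 1532 kg/m³
  beryllium: E = 303.4 GPa, ρ = 1850 kg/m³
  silicon nitride: E = 290.3 GPa, ρ = 3240 kg/m³
  gray cast iron: E = 125.0 GPa, ρ = 7270 kg/m³
  brass: E = 107.4 GPa, ρ = 8469 kg/m³
  beryllium: M = 3.63×10⁻³
  CFRP laminate: M = 2.80×10⁻³
  silicon nitride: M = 2.04×10⁻³
  gray cast iron: M = 0.688×10⁻³
  nickel superalloy: M = 0.683×10⁻³
  brass: M = 0.561×10⁻³
The maximum is for beryllium.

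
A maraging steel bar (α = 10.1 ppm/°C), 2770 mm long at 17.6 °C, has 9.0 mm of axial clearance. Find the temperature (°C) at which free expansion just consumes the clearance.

α·L₀·ΔT = 9.0 mm ⇒ ΔT = 9.0 / (10.1×10⁻⁶ × 2770.0) = 321.7 K.
T = 17.6 + 321.7 = 339.3 °C.

339 °C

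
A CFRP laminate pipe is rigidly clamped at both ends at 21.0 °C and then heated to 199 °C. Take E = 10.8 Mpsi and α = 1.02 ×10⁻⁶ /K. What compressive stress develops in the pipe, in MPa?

E = 10.8 Mpsi = 74.46 GPa.
ΔT = 178.0 K. Constrained thermal stress σ = E·α·ΔT = 74.46×10³ MPa × 1.02×10⁻⁶ × 178.0 = 13.5 MPa (compressive).

13.5 MPa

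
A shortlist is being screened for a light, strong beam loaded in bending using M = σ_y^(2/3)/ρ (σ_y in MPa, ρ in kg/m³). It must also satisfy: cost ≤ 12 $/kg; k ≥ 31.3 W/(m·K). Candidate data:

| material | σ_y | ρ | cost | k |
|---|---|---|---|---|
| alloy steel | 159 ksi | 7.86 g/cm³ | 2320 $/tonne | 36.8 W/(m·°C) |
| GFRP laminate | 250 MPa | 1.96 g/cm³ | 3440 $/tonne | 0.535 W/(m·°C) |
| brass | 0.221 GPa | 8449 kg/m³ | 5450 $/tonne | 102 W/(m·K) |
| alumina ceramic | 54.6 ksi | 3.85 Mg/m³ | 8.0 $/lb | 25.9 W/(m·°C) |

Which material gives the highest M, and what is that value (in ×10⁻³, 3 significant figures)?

Screen on constraints: cost ≤ 12 $/kg; k ≥ 31.3 W/(m·K). Survivors: alloy steel, brass.
In SI units:
  alloy steel: σ_y = 1096 MPa, ρ = 7860 kg/m³
  brass: σ_y = 221.0 MPa, ρ = 8449 kg/m³
  alloy steel: M = 13.5×10⁻³
  brass: M = 4.33×10⁻³
Alloy steel ranks first.

alloy steel, M = 13.5×10⁻³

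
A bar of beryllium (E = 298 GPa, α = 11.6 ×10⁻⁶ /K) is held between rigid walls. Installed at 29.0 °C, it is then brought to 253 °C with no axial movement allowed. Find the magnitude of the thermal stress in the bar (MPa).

ΔT = 224.0 K. Constrained thermal stress σ = E·α·ΔT = 298.0×10³ MPa × 11.6×10⁻⁶ × 224.0 = 774 MPa (compressive).

774 MPa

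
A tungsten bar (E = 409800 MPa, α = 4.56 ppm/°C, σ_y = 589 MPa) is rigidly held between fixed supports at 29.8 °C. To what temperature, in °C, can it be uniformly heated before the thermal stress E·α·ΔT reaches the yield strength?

E = 409800 MPa = 409.8 GPa.
E·α·ΔT = 589.0 MPa ⇒ ΔT = 589.0 / (409.8×10³ × 4.56×10⁻⁶) = 315.2 K.
T = 29.8 + 315.2 = 345.0 °C.

345 °C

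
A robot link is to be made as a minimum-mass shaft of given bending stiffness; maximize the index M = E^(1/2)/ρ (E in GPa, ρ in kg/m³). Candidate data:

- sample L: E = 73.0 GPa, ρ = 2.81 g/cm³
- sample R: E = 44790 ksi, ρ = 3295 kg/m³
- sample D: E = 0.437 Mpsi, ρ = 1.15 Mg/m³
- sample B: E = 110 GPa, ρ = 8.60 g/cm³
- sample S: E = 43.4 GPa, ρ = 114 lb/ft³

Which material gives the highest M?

sample R

Normalizing units and computing the index:
  sample L: E = 73.00 GPa, ρ = 2810 kg/m³
  sample R: E = 308.8 GPa, ρ = 3295 kg/m³
  sample D: E = 3.013 GPa, ρ = 1150 kg/m³
  sample B: E = 110.0 GPa, ρ = 8600 kg/m³
  sample S: E = 43.40 GPa, ρ = 1826 kg/m³
  sample R: M = 5.33×10⁻³
  sample S: M = 3.61×10⁻³
  sample L: M = 3.04×10⁻³
  sample D: M = 1.51×10⁻³
  sample B: M = 1.22×10⁻³
Highest index: sample R.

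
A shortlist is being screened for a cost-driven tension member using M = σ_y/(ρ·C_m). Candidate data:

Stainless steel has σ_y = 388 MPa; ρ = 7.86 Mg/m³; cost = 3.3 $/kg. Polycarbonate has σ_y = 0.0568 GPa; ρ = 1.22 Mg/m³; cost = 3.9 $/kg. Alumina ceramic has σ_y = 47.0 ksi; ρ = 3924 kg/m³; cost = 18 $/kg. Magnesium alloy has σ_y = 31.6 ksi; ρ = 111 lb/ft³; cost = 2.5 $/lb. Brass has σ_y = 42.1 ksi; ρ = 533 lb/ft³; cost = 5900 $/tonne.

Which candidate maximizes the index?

magnesium alloy

Normalizing units and computing the index:
  stainless steel: σ_y = 388.0 MPa, ρ = 7860 kg/m³, cost = 3.300 $/kg
  polycarbonate: σ_y = 56.80 MPa, ρ = 1220 kg/m³, cost = 3.900 $/kg
  alumina ceramic: σ_y = 324.1 MPa, ρ = 3924 kg/m³, cost = 18.00 $/kg
  magnesium alloy: σ_y = 217.9 MPa, ρ = 1778 kg/m³, cost = 5.511 $/kg
  brass: σ_y = 290.3 MPa, ρ = 8538 kg/m³, cost = 5.900 $/kg
  magnesium alloy: M = 22.2 kN·m per $
  stainless steel: M = 15.0 kN·m per $
  polycarbonate: M = 11.9 kN·m per $
  brass: M = 5.76 kN·m per $
  alumina ceramic: M = 4.59 kN·m per $
Magnesium alloy has the largest M.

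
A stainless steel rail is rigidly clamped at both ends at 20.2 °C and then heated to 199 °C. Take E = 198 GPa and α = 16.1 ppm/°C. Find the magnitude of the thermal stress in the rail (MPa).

ΔT = 178.8 K. Constrained thermal stress σ = E·α·ΔT = 198.0×10³ MPa × 16.1×10⁻⁶ × 178.8 = 570 MPa (compressive).

570 MPa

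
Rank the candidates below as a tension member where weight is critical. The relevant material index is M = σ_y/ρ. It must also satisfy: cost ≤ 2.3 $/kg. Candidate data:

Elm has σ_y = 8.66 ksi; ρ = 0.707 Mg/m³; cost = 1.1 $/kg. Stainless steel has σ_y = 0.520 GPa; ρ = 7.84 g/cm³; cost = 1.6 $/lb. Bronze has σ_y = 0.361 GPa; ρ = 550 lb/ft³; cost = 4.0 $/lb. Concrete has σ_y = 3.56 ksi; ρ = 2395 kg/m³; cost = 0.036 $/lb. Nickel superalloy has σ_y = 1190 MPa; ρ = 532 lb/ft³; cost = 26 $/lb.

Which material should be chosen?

Screen on constraints: cost ≤ 2.3 $/kg. Survivors: elm, concrete.
Convert each candidate to consistent units, then evaluate M:
  elm: σ_y = 59.71 MPa, ρ = 707.0 kg/m³
  concrete: σ_y = 24.55 MPa, ρ = 2395 kg/m³
  elm: M = 84.5 kN·m/kg
  concrete: M = 10.2 kN·m/kg
Elm ranks first.

elm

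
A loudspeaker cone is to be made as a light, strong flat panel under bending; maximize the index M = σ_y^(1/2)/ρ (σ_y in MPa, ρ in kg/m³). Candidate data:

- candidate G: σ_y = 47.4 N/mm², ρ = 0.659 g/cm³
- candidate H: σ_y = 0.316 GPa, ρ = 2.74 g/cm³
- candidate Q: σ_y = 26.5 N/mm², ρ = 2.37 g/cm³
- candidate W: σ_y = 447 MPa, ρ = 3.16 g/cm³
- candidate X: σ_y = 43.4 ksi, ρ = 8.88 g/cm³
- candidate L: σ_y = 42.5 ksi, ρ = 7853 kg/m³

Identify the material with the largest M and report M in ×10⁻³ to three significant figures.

candidate G, M = 10.4×10⁻³

After converting to SI:
  candidate G: σ_y = 47.40 MPa, ρ = 659.0 kg/m³
  candidate H: σ_y = 316.0 MPa, ρ = 2740 kg/m³
  candidate Q: σ_y = 26.50 MPa, ρ = 2370 kg/m³
  candidate W: σ_y = 447.0 MPa, ρ = 3160 kg/m³
  candidate X: σ_y = 299.2 MPa, ρ = 8880 kg/m³
  candidate L: σ_y = 293.0 MPa, ρ = 7853 kg/m³
  candidate G: M = 10.4×10⁻³
  candidate W: M = 6.69×10⁻³
  candidate H: M = 6.49×10⁻³
  candidate L: M = 2.18×10⁻³
  candidate Q: M = 2.17×10⁻³
  candidate X: M = 1.95×10⁻³
Candidate G ranks first.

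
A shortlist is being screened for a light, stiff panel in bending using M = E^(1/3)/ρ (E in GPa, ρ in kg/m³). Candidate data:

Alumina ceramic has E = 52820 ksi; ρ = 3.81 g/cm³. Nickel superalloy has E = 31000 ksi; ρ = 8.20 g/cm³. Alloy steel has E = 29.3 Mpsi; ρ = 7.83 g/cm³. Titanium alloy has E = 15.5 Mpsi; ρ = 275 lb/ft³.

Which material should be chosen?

Normalizing units and computing the index:
  alumina ceramic: E = 364.2 GPa, ρ = 3810 kg/m³
  nickel superalloy: E = 213.7 GPa, ρ = 8200 kg/m³
  alloy steel: E = 202.0 GPa, ρ = 7830 kg/m³
  titanium alloy: E = 106.9 GPa, ρ = 4405 kg/m³
  alumina ceramic: M = 1.87×10⁻³
  titanium alloy: M = 1.08×10⁻³
  alloy steel: M = 0.749×10⁻³
  nickel superalloy: M = 0.729×10⁻³
Alumina ceramic has the largest M.

alumina ceramic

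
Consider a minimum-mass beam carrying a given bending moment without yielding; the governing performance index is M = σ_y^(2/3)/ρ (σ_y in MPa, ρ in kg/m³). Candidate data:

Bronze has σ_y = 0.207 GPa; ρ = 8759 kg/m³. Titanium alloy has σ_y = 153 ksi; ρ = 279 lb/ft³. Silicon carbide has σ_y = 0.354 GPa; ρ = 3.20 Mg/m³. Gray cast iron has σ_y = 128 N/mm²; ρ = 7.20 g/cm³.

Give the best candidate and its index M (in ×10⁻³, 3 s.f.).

titanium alloy, M = 23.2×10⁻³

Normalizing units and computing the index:
  bronze: σ_y = 207.0 MPa, ρ = 8759 kg/m³
  titanium alloy: σ_y = 1055 MPa, ρ = 4469 kg/m³
  silicon carbide: σ_y = 354.0 MPa, ρ = 3200 kg/m³
  gray cast iron: σ_y = 128.0 MPa, ρ = 7200 kg/m³
  titanium alloy: M = 23.2×10⁻³
  silicon carbide: M = 15.6×10⁻³
  bronze: M = 4.00×10⁻³
  gray cast iron: M = 3.53×10⁻³
Titanium alloy ranks first.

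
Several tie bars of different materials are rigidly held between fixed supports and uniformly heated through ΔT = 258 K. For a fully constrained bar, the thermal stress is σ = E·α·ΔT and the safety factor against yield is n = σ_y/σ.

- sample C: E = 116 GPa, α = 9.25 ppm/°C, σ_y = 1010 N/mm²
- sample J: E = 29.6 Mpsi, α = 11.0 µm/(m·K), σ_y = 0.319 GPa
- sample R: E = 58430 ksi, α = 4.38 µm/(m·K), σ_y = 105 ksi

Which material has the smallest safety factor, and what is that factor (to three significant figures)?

Converting E to GPa, α to ×10⁻⁶/K, σ_y to MPa, then σ and n for each:
  sample C: E = 116.0, α = 9.25, σ_y = 1010 → σ = 277 MPa, n = 3.65
  sample J: E = 204.1, α = 11.0, σ_y = 319.0 → σ = 579 MPa, n = 0.551
  sample R: E = 402.9, α = 4.38, σ_y = 723.9 → σ = 455 MPa, n = 1.59
Sample J has the lowest safety factor, n = 0.551.

sample J, n = 0.551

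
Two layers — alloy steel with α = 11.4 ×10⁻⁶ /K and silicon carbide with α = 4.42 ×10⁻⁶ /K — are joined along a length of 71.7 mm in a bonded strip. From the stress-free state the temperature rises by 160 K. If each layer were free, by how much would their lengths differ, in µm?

Δα = |11.4 − 4.42|×10⁻⁶/K = 6.98×10⁻⁶/K.
ΔL_mismatch = Δα·L·ΔT = 6.98×10⁻⁶ × 71.7 mm × 160.0 K = 80.1 µm.

80.1 µm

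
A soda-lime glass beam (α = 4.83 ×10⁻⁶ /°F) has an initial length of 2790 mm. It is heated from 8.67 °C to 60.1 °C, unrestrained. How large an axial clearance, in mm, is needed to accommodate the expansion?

1.25 mm

Convert α: 4.83×10⁻⁶/°F × (9/5) = 8.69×10⁻⁶/K.
ΔT = 60.1 − 8.67 = 51.43 K.
ΔL = α·L₀·ΔT = 8.69×10⁻⁶ × 2790 mm × 51.43 K = 1.25 mm.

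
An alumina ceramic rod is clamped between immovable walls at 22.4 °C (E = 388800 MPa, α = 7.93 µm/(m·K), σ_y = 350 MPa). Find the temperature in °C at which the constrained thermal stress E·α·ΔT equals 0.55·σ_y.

E = 388800 MPa = 388.8 GPa.
E·α·ΔT = 192.5 MPa ⇒ ΔT = 192.5 / (388.8×10³ × 7.93×10⁻⁶) = 62.44 K.
T = 22.4 + 62.44 = 84.84 °C.

84.8 °C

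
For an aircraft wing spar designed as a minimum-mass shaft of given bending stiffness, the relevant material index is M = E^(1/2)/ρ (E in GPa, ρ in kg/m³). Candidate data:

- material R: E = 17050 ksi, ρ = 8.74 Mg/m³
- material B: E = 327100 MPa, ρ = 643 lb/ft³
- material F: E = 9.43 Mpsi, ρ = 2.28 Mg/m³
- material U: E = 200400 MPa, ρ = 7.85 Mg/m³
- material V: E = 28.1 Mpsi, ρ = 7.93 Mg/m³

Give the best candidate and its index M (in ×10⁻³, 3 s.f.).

material F, M = 3.54×10⁻³

Convert each candidate to consistent units, then evaluate M:
  material R: E = 117.6 GPa, ρ = 8740 kg/m³
  material B: E = 327.1 GPa, ρ = 10300 kg/m³
  material F: E = 65.02 GPa, ρ = 2280 kg/m³
  material U: E = 200.4 GPa, ρ = 7850 kg/m³
  material V: E = 193.7 GPa, ρ = 7930 kg/m³
  material F: M = 3.54×10⁻³
  material U: M = 1.80×10⁻³
  material B: M = 1.76×10⁻³
  material V: M = 1.76×10⁻³
  material R: M = 1.24×10⁻³
Material F ranks first.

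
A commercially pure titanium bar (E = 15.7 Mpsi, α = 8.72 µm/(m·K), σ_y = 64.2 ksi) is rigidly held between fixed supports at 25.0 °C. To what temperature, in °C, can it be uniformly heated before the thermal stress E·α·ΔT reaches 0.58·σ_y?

297 °C

E = 15.7 Mpsi = 108.2 GPa.
σ_y = 64.2 ksi = 442.6 MPa.
E·α·ΔT = 256.7 MPa ⇒ ΔT = 256.7 / (108.2×10³ × 8.72×10⁻⁶) = 272.0 K.
T = 25.0 + 272.0 = 297.0 °C.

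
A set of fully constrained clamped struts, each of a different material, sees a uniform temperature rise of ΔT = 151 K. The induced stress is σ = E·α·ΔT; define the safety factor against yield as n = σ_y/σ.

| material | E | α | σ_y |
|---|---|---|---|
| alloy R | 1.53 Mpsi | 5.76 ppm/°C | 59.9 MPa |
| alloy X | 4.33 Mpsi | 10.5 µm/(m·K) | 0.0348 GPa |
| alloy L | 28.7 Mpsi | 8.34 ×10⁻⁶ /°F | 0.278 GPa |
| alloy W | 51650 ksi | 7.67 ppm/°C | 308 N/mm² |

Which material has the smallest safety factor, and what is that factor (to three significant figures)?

Converting E to GPa, α to ×10⁻⁶/K, σ_y to MPa, then σ and n for each:
  alloy R: E = 10.55, α = 5.76, σ_y = 59.90 → σ = 9.18 MPa, n = 6.53
  alloy X: E = 29.85, α = 10.5, σ_y = 34.80 → σ = 47.3 MPa, n = 0.735
  alloy L: E = 197.9, α = 15.0, σ_y = 278.0 → σ = 449 MPa, n = 0.620
  alloy W: E = 356.1, α = 7.67, σ_y = 308.0 → σ = 412 MPa, n = 0.747
The minimum is alloy L at n = 0.620.

alloy L, n = 0.620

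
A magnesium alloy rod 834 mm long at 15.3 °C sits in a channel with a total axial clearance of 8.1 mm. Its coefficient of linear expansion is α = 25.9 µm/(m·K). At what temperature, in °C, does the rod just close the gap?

390 °C

α·L₀·ΔT = 8.1 mm ⇒ ΔT = 8.1 / (25.9×10⁻⁶ × 834.0) = 375.0 K.
T = 15.3 + 375.0 = 390.3 °C.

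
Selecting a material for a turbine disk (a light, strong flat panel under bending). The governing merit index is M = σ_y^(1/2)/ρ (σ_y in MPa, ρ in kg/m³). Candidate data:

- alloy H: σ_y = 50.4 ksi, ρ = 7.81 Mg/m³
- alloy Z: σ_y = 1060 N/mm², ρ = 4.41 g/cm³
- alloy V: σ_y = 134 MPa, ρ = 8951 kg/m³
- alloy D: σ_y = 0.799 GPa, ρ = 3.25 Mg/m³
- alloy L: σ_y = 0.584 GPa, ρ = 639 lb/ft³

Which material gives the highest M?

Normalizing units and computing the index:
  alloy H: σ_y = 347.5 MPa, ρ = 7810 kg/m³
  alloy Z: σ_y = 1060 MPa, ρ = 4410 kg/m³
  alloy V: σ_y = 134.0 MPa, ρ = 8951 kg/m³
  alloy D: σ_y = 799.0 MPa, ρ = 3250 kg/m³
  alloy L: σ_y = 584.0 MPa, ρ = 10240 kg/m³
  alloy D: M = 8.70×10⁻³
  alloy Z: M = 7.38×10⁻³
  alloy H: M = 2.39×10⁻³
  alloy L: M = 2.36×10⁻³
  alloy V: M = 1.29×10⁻³
Alloy D has the largest M.

alloy D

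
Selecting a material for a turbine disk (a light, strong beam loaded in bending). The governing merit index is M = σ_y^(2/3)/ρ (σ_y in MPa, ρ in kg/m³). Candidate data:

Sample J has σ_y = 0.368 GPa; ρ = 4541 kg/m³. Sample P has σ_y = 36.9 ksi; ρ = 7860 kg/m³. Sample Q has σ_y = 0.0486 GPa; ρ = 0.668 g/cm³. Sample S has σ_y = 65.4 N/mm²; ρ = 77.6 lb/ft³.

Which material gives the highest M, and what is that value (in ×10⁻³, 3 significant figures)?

Convert each candidate to consistent units, then evaluate M:
  sample J: σ_y = 368.0 MPa, ρ = 4541 kg/m³
  sample P: σ_y = 254.4 MPa, ρ = 7860 kg/m³
  sample Q: σ_y = 48.60 MPa, ρ = 668.0 kg/m³
  sample S: σ_y = 65.40 MPa, ρ = 1243 kg/m³
  sample Q: M = 19.9×10⁻³
  sample S: M = 13.1×10⁻³
  sample J: M = 11.3×10⁻³
  sample P: M = 5.11×10⁻³
Sample Q has the largest M.

sample Q, M = 19.9×10⁻³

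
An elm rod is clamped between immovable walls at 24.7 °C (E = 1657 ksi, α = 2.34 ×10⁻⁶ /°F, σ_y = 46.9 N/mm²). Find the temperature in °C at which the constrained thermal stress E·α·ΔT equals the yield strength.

999 °C

E = 1657 ksi = 11.42 GPa.
α = 2.34×10⁻⁶/°F × 9/5 = 4.21×10⁻⁶/K.
σ_y = 46.9 N/mm² = 46.90 MPa.
E·α·ΔT = 46.90 MPa ⇒ ΔT = 46.90 / (11.42×10³ × 4.21×10⁻⁶) = 974.6 K.
T = 24.7 + 974.6 = 999.3 °C.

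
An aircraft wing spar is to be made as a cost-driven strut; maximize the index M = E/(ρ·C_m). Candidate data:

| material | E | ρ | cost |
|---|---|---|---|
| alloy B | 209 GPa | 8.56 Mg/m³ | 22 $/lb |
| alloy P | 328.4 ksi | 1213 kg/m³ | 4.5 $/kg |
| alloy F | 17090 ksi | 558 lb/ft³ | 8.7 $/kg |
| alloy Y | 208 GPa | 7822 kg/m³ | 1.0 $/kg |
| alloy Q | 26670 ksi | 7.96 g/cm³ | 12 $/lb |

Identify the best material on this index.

alloy Y

In SI units:
  alloy B: E = 209.0 GPa, ρ = 8560 kg/m³, cost = 48.50 $/kg
  alloy P: E = 2.264 GPa, ρ = 1213 kg/m³, cost = 4.500 $/kg
  alloy F: E = 117.8 GPa, ρ = 8938 kg/m³, cost = 8.700 $/kg
  alloy Y: E = 208.0 GPa, ρ = 7822 kg/m³, cost = 1.000 $/kg
  alloy Q: E = 183.9 GPa, ρ = 7960 kg/m³, cost = 26.46 $/kg
  alloy Y: M = 26.6 MN·m per $
  alloy F: M = 1.52 MN·m per $
  alloy Q: M = 0.873 MN·m per $
  alloy B: M = 0.503 MN·m per $
  alloy P: M = 0.415 MN·m per $
Alloy Y ranks first.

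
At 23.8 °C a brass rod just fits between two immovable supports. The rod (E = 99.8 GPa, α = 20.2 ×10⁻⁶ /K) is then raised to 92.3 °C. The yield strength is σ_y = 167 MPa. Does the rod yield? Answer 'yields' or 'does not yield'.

ΔT = 68.50 K. Constrained thermal stress σ = E·α·ΔT = 99.80×10³ MPa × 20.2×10⁻⁶ × 68.50 = 138 MPa (compressive).
Compare to σ_y = 167 MPa: σ < σ_y, so it does not yield.

does not yield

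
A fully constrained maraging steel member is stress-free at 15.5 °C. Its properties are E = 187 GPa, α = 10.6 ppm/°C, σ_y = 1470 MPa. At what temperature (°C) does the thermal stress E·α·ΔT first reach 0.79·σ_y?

E·α·ΔT = 1161 MPa ⇒ ΔT = 1161 / (187.0×10³ × 10.6×10⁻⁶) = 585.9 K.
T = 15.5 + 585.9 = 601.4 °C.

601 °C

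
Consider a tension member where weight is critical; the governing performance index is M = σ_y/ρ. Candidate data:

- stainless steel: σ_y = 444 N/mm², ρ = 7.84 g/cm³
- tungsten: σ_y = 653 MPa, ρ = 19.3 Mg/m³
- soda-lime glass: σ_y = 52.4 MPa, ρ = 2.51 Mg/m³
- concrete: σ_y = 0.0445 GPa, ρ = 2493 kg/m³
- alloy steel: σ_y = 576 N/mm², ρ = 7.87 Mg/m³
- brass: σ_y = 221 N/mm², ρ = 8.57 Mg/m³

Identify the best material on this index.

Convert each candidate to consistent units, then evaluate M:
  stainless steel: σ_y = 444.0 MPa, ρ = 7840 kg/m³
  tungsten: σ_y = 653.0 MPa, ρ = 19300 kg/m³
  soda-lime glass: σ_y = 52.40 MPa, ρ = 2510 kg/m³
  concrete: σ_y = 44.50 MPa, ρ = 2493 kg/m³
  alloy steel: σ_y = 576.0 MPa, ρ = 7870 kg/m³
  brass: σ_y = 221.0 MPa, ρ = 8570 kg/m³
  alloy steel: M = 73.2 kN·m/kg
  stainless steel: M = 56.6 kN·m/kg
  tungsten: M = 33.8 kN·m/kg
  brass: M = 25.8 kN·m/kg
  soda-lime glass: M = 20.9 kN·m/kg
  concrete: M = 17.8 kN·m/kg
Highest index: alloy steel.

alloy steel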